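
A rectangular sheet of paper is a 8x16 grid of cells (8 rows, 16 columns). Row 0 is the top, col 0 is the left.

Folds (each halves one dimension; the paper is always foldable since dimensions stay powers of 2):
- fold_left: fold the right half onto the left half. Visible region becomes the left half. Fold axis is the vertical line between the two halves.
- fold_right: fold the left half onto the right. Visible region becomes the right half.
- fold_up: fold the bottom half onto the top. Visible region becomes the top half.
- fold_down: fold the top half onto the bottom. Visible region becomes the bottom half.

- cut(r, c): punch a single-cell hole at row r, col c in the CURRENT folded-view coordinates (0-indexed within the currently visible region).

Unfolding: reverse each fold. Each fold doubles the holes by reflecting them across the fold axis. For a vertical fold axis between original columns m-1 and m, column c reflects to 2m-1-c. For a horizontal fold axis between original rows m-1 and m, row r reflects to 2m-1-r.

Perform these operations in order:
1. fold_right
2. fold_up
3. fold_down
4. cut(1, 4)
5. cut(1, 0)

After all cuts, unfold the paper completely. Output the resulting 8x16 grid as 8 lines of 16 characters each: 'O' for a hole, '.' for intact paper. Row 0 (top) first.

Op 1 fold_right: fold axis v@8; visible region now rows[0,8) x cols[8,16) = 8x8
Op 2 fold_up: fold axis h@4; visible region now rows[0,4) x cols[8,16) = 4x8
Op 3 fold_down: fold axis h@2; visible region now rows[2,4) x cols[8,16) = 2x8
Op 4 cut(1, 4): punch at orig (3,12); cuts so far [(3, 12)]; region rows[2,4) x cols[8,16) = 2x8
Op 5 cut(1, 0): punch at orig (3,8); cuts so far [(3, 8), (3, 12)]; region rows[2,4) x cols[8,16) = 2x8
Unfold 1 (reflect across h@2): 4 holes -> [(0, 8), (0, 12), (3, 8), (3, 12)]
Unfold 2 (reflect across h@4): 8 holes -> [(0, 8), (0, 12), (3, 8), (3, 12), (4, 8), (4, 12), (7, 8), (7, 12)]
Unfold 3 (reflect across v@8): 16 holes -> [(0, 3), (0, 7), (0, 8), (0, 12), (3, 3), (3, 7), (3, 8), (3, 12), (4, 3), (4, 7), (4, 8), (4, 12), (7, 3), (7, 7), (7, 8), (7, 12)]

Answer: ...O...OO...O...
................
................
...O...OO...O...
...O...OO...O...
................
................
...O...OO...O...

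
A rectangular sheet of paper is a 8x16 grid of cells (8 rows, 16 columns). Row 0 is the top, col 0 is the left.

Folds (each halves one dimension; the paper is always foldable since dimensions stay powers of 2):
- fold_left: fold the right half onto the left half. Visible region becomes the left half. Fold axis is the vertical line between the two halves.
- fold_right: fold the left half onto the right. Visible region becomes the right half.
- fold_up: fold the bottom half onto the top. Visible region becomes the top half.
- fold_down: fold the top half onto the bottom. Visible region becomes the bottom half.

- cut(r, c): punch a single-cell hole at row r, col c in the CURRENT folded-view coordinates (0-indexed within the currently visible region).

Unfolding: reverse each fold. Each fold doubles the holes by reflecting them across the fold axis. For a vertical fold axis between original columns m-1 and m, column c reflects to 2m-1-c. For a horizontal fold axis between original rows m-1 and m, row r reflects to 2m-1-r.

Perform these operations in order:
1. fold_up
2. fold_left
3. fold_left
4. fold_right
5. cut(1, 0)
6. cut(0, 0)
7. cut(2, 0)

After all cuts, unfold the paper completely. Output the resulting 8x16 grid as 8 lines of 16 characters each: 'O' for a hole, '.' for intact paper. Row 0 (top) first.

Op 1 fold_up: fold axis h@4; visible region now rows[0,4) x cols[0,16) = 4x16
Op 2 fold_left: fold axis v@8; visible region now rows[0,4) x cols[0,8) = 4x8
Op 3 fold_left: fold axis v@4; visible region now rows[0,4) x cols[0,4) = 4x4
Op 4 fold_right: fold axis v@2; visible region now rows[0,4) x cols[2,4) = 4x2
Op 5 cut(1, 0): punch at orig (1,2); cuts so far [(1, 2)]; region rows[0,4) x cols[2,4) = 4x2
Op 6 cut(0, 0): punch at orig (0,2); cuts so far [(0, 2), (1, 2)]; region rows[0,4) x cols[2,4) = 4x2
Op 7 cut(2, 0): punch at orig (2,2); cuts so far [(0, 2), (1, 2), (2, 2)]; region rows[0,4) x cols[2,4) = 4x2
Unfold 1 (reflect across v@2): 6 holes -> [(0, 1), (0, 2), (1, 1), (1, 2), (2, 1), (2, 2)]
Unfold 2 (reflect across v@4): 12 holes -> [(0, 1), (0, 2), (0, 5), (0, 6), (1, 1), (1, 2), (1, 5), (1, 6), (2, 1), (2, 2), (2, 5), (2, 6)]
Unfold 3 (reflect across v@8): 24 holes -> [(0, 1), (0, 2), (0, 5), (0, 6), (0, 9), (0, 10), (0, 13), (0, 14), (1, 1), (1, 2), (1, 5), (1, 6), (1, 9), (1, 10), (1, 13), (1, 14), (2, 1), (2, 2), (2, 5), (2, 6), (2, 9), (2, 10), (2, 13), (2, 14)]
Unfold 4 (reflect across h@4): 48 holes -> [(0, 1), (0, 2), (0, 5), (0, 6), (0, 9), (0, 10), (0, 13), (0, 14), (1, 1), (1, 2), (1, 5), (1, 6), (1, 9), (1, 10), (1, 13), (1, 14), (2, 1), (2, 2), (2, 5), (2, 6), (2, 9), (2, 10), (2, 13), (2, 14), (5, 1), (5, 2), (5, 5), (5, 6), (5, 9), (5, 10), (5, 13), (5, 14), (6, 1), (6, 2), (6, 5), (6, 6), (6, 9), (6, 10), (6, 13), (6, 14), (7, 1), (7, 2), (7, 5), (7, 6), (7, 9), (7, 10), (7, 13), (7, 14)]

Answer: .OO..OO..OO..OO.
.OO..OO..OO..OO.
.OO..OO..OO..OO.
................
................
.OO..OO..OO..OO.
.OO..OO..OO..OO.
.OO..OO..OO..OO.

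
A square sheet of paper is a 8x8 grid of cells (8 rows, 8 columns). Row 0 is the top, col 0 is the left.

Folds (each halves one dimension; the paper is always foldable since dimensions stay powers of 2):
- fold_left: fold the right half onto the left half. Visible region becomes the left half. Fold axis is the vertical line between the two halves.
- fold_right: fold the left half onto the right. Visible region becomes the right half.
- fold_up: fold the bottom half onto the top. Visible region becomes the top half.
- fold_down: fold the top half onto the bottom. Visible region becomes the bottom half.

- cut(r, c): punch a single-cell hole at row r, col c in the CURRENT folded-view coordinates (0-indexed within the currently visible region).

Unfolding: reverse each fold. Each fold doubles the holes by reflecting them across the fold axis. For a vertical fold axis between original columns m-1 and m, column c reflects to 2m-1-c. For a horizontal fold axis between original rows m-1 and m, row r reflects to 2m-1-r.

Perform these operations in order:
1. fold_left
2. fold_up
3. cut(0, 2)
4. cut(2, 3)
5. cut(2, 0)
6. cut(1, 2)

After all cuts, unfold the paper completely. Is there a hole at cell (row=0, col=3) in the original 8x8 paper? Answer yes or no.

Op 1 fold_left: fold axis v@4; visible region now rows[0,8) x cols[0,4) = 8x4
Op 2 fold_up: fold axis h@4; visible region now rows[0,4) x cols[0,4) = 4x4
Op 3 cut(0, 2): punch at orig (0,2); cuts so far [(0, 2)]; region rows[0,4) x cols[0,4) = 4x4
Op 4 cut(2, 3): punch at orig (2,3); cuts so far [(0, 2), (2, 3)]; region rows[0,4) x cols[0,4) = 4x4
Op 5 cut(2, 0): punch at orig (2,0); cuts so far [(0, 2), (2, 0), (2, 3)]; region rows[0,4) x cols[0,4) = 4x4
Op 6 cut(1, 2): punch at orig (1,2); cuts so far [(0, 2), (1, 2), (2, 0), (2, 3)]; region rows[0,4) x cols[0,4) = 4x4
Unfold 1 (reflect across h@4): 8 holes -> [(0, 2), (1, 2), (2, 0), (2, 3), (5, 0), (5, 3), (6, 2), (7, 2)]
Unfold 2 (reflect across v@4): 16 holes -> [(0, 2), (0, 5), (1, 2), (1, 5), (2, 0), (2, 3), (2, 4), (2, 7), (5, 0), (5, 3), (5, 4), (5, 7), (6, 2), (6, 5), (7, 2), (7, 5)]
Holes: [(0, 2), (0, 5), (1, 2), (1, 5), (2, 0), (2, 3), (2, 4), (2, 7), (5, 0), (5, 3), (5, 4), (5, 7), (6, 2), (6, 5), (7, 2), (7, 5)]

Answer: no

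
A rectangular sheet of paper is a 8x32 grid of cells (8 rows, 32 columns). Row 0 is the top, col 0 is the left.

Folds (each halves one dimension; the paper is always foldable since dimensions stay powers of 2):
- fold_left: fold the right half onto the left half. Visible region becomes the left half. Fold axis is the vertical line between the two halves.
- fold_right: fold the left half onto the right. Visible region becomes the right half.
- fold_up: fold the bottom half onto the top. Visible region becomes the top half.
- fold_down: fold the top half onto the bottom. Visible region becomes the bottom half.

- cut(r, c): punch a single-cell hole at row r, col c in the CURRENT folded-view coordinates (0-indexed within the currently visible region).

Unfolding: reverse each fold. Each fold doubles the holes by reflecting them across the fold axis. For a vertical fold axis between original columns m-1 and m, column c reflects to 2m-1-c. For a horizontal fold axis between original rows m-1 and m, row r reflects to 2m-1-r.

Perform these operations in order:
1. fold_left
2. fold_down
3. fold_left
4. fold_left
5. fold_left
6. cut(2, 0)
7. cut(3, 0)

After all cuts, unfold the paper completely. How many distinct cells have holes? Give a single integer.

Op 1 fold_left: fold axis v@16; visible region now rows[0,8) x cols[0,16) = 8x16
Op 2 fold_down: fold axis h@4; visible region now rows[4,8) x cols[0,16) = 4x16
Op 3 fold_left: fold axis v@8; visible region now rows[4,8) x cols[0,8) = 4x8
Op 4 fold_left: fold axis v@4; visible region now rows[4,8) x cols[0,4) = 4x4
Op 5 fold_left: fold axis v@2; visible region now rows[4,8) x cols[0,2) = 4x2
Op 6 cut(2, 0): punch at orig (6,0); cuts so far [(6, 0)]; region rows[4,8) x cols[0,2) = 4x2
Op 7 cut(3, 0): punch at orig (7,0); cuts so far [(6, 0), (7, 0)]; region rows[4,8) x cols[0,2) = 4x2
Unfold 1 (reflect across v@2): 4 holes -> [(6, 0), (6, 3), (7, 0), (7, 3)]
Unfold 2 (reflect across v@4): 8 holes -> [(6, 0), (6, 3), (6, 4), (6, 7), (7, 0), (7, 3), (7, 4), (7, 7)]
Unfold 3 (reflect across v@8): 16 holes -> [(6, 0), (6, 3), (6, 4), (6, 7), (6, 8), (6, 11), (6, 12), (6, 15), (7, 0), (7, 3), (7, 4), (7, 7), (7, 8), (7, 11), (7, 12), (7, 15)]
Unfold 4 (reflect across h@4): 32 holes -> [(0, 0), (0, 3), (0, 4), (0, 7), (0, 8), (0, 11), (0, 12), (0, 15), (1, 0), (1, 3), (1, 4), (1, 7), (1, 8), (1, 11), (1, 12), (1, 15), (6, 0), (6, 3), (6, 4), (6, 7), (6, 8), (6, 11), (6, 12), (6, 15), (7, 0), (7, 3), (7, 4), (7, 7), (7, 8), (7, 11), (7, 12), (7, 15)]
Unfold 5 (reflect across v@16): 64 holes -> [(0, 0), (0, 3), (0, 4), (0, 7), (0, 8), (0, 11), (0, 12), (0, 15), (0, 16), (0, 19), (0, 20), (0, 23), (0, 24), (0, 27), (0, 28), (0, 31), (1, 0), (1, 3), (1, 4), (1, 7), (1, 8), (1, 11), (1, 12), (1, 15), (1, 16), (1, 19), (1, 20), (1, 23), (1, 24), (1, 27), (1, 28), (1, 31), (6, 0), (6, 3), (6, 4), (6, 7), (6, 8), (6, 11), (6, 12), (6, 15), (6, 16), (6, 19), (6, 20), (6, 23), (6, 24), (6, 27), (6, 28), (6, 31), (7, 0), (7, 3), (7, 4), (7, 7), (7, 8), (7, 11), (7, 12), (7, 15), (7, 16), (7, 19), (7, 20), (7, 23), (7, 24), (7, 27), (7, 28), (7, 31)]

Answer: 64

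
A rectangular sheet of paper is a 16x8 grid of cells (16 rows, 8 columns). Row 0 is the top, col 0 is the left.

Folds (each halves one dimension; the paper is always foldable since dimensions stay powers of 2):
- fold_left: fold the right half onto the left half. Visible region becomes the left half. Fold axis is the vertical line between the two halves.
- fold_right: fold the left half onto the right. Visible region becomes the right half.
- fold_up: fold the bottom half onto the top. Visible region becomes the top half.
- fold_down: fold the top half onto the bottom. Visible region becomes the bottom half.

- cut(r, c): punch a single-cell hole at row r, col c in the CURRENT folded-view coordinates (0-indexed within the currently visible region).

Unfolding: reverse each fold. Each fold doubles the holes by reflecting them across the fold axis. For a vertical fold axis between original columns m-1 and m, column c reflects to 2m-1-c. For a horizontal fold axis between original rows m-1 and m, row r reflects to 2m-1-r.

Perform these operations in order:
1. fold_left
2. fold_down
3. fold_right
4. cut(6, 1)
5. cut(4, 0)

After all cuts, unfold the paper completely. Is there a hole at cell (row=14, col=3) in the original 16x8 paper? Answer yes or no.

Op 1 fold_left: fold axis v@4; visible region now rows[0,16) x cols[0,4) = 16x4
Op 2 fold_down: fold axis h@8; visible region now rows[8,16) x cols[0,4) = 8x4
Op 3 fold_right: fold axis v@2; visible region now rows[8,16) x cols[2,4) = 8x2
Op 4 cut(6, 1): punch at orig (14,3); cuts so far [(14, 3)]; region rows[8,16) x cols[2,4) = 8x2
Op 5 cut(4, 0): punch at orig (12,2); cuts so far [(12, 2), (14, 3)]; region rows[8,16) x cols[2,4) = 8x2
Unfold 1 (reflect across v@2): 4 holes -> [(12, 1), (12, 2), (14, 0), (14, 3)]
Unfold 2 (reflect across h@8): 8 holes -> [(1, 0), (1, 3), (3, 1), (3, 2), (12, 1), (12, 2), (14, 0), (14, 3)]
Unfold 3 (reflect across v@4): 16 holes -> [(1, 0), (1, 3), (1, 4), (1, 7), (3, 1), (3, 2), (3, 5), (3, 6), (12, 1), (12, 2), (12, 5), (12, 6), (14, 0), (14, 3), (14, 4), (14, 7)]
Holes: [(1, 0), (1, 3), (1, 4), (1, 7), (3, 1), (3, 2), (3, 5), (3, 6), (12, 1), (12, 2), (12, 5), (12, 6), (14, 0), (14, 3), (14, 4), (14, 7)]

Answer: yes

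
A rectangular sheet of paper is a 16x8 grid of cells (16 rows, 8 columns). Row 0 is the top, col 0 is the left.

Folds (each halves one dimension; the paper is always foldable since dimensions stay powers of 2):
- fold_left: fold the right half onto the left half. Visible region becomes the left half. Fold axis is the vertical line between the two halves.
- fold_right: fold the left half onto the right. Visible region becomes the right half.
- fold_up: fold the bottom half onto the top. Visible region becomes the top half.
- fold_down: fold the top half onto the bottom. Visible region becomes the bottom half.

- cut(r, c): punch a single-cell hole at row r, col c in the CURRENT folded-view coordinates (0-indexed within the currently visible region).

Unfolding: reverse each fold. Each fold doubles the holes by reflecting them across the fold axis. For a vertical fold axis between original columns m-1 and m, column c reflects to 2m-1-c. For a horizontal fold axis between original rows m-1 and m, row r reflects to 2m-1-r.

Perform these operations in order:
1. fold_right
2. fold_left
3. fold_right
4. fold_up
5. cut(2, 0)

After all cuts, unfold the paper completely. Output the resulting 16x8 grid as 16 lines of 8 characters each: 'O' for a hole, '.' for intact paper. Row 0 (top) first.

Answer: ........
........
OOOOOOOO
........
........
........
........
........
........
........
........
........
........
OOOOOOOO
........
........

Derivation:
Op 1 fold_right: fold axis v@4; visible region now rows[0,16) x cols[4,8) = 16x4
Op 2 fold_left: fold axis v@6; visible region now rows[0,16) x cols[4,6) = 16x2
Op 3 fold_right: fold axis v@5; visible region now rows[0,16) x cols[5,6) = 16x1
Op 4 fold_up: fold axis h@8; visible region now rows[0,8) x cols[5,6) = 8x1
Op 5 cut(2, 0): punch at orig (2,5); cuts so far [(2, 5)]; region rows[0,8) x cols[5,6) = 8x1
Unfold 1 (reflect across h@8): 2 holes -> [(2, 5), (13, 5)]
Unfold 2 (reflect across v@5): 4 holes -> [(2, 4), (2, 5), (13, 4), (13, 5)]
Unfold 3 (reflect across v@6): 8 holes -> [(2, 4), (2, 5), (2, 6), (2, 7), (13, 4), (13, 5), (13, 6), (13, 7)]
Unfold 4 (reflect across v@4): 16 holes -> [(2, 0), (2, 1), (2, 2), (2, 3), (2, 4), (2, 5), (2, 6), (2, 7), (13, 0), (13, 1), (13, 2), (13, 3), (13, 4), (13, 5), (13, 6), (13, 7)]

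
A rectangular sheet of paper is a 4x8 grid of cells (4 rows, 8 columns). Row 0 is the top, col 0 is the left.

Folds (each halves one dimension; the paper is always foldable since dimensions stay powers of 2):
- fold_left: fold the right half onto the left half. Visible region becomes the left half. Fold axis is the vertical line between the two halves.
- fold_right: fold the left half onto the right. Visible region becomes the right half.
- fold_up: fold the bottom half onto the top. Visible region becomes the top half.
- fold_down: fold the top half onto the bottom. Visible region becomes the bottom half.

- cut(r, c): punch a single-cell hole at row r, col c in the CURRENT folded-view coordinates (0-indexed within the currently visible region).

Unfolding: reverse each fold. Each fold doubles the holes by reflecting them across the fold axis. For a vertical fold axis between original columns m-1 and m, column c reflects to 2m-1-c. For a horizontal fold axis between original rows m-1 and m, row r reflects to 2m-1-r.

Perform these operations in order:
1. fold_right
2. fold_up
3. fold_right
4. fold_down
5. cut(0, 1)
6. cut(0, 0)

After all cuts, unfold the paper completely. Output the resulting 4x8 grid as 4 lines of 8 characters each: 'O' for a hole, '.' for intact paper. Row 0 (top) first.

Answer: OOOOOOOO
OOOOOOOO
OOOOOOOO
OOOOOOOO

Derivation:
Op 1 fold_right: fold axis v@4; visible region now rows[0,4) x cols[4,8) = 4x4
Op 2 fold_up: fold axis h@2; visible region now rows[0,2) x cols[4,8) = 2x4
Op 3 fold_right: fold axis v@6; visible region now rows[0,2) x cols[6,8) = 2x2
Op 4 fold_down: fold axis h@1; visible region now rows[1,2) x cols[6,8) = 1x2
Op 5 cut(0, 1): punch at orig (1,7); cuts so far [(1, 7)]; region rows[1,2) x cols[6,8) = 1x2
Op 6 cut(0, 0): punch at orig (1,6); cuts so far [(1, 6), (1, 7)]; region rows[1,2) x cols[6,8) = 1x2
Unfold 1 (reflect across h@1): 4 holes -> [(0, 6), (0, 7), (1, 6), (1, 7)]
Unfold 2 (reflect across v@6): 8 holes -> [(0, 4), (0, 5), (0, 6), (0, 7), (1, 4), (1, 5), (1, 6), (1, 7)]
Unfold 3 (reflect across h@2): 16 holes -> [(0, 4), (0, 5), (0, 6), (0, 7), (1, 4), (1, 5), (1, 6), (1, 7), (2, 4), (2, 5), (2, 6), (2, 7), (3, 4), (3, 5), (3, 6), (3, 7)]
Unfold 4 (reflect across v@4): 32 holes -> [(0, 0), (0, 1), (0, 2), (0, 3), (0, 4), (0, 5), (0, 6), (0, 7), (1, 0), (1, 1), (1, 2), (1, 3), (1, 4), (1, 5), (1, 6), (1, 7), (2, 0), (2, 1), (2, 2), (2, 3), (2, 4), (2, 5), (2, 6), (2, 7), (3, 0), (3, 1), (3, 2), (3, 3), (3, 4), (3, 5), (3, 6), (3, 7)]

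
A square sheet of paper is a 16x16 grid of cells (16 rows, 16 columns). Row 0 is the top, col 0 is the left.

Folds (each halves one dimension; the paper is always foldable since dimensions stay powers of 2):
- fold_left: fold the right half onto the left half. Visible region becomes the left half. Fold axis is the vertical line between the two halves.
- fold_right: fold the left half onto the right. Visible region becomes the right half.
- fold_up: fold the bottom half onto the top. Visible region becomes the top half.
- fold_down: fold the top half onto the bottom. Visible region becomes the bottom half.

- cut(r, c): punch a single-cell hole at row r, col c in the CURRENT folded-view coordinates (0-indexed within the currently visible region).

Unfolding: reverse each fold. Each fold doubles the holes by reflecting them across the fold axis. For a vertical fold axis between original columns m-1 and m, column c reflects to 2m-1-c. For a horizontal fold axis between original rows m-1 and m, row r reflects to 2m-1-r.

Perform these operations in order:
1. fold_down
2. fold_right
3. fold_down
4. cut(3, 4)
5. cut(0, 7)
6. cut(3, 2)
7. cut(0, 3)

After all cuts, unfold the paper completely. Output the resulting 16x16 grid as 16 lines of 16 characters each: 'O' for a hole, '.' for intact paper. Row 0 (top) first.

Answer: ...O.O....O.O...
................
................
O...O......O...O
O...O......O...O
................
................
...O.O....O.O...
...O.O....O.O...
................
................
O...O......O...O
O...O......O...O
................
................
...O.O....O.O...

Derivation:
Op 1 fold_down: fold axis h@8; visible region now rows[8,16) x cols[0,16) = 8x16
Op 2 fold_right: fold axis v@8; visible region now rows[8,16) x cols[8,16) = 8x8
Op 3 fold_down: fold axis h@12; visible region now rows[12,16) x cols[8,16) = 4x8
Op 4 cut(3, 4): punch at orig (15,12); cuts so far [(15, 12)]; region rows[12,16) x cols[8,16) = 4x8
Op 5 cut(0, 7): punch at orig (12,15); cuts so far [(12, 15), (15, 12)]; region rows[12,16) x cols[8,16) = 4x8
Op 6 cut(3, 2): punch at orig (15,10); cuts so far [(12, 15), (15, 10), (15, 12)]; region rows[12,16) x cols[8,16) = 4x8
Op 7 cut(0, 3): punch at orig (12,11); cuts so far [(12, 11), (12, 15), (15, 10), (15, 12)]; region rows[12,16) x cols[8,16) = 4x8
Unfold 1 (reflect across h@12): 8 holes -> [(8, 10), (8, 12), (11, 11), (11, 15), (12, 11), (12, 15), (15, 10), (15, 12)]
Unfold 2 (reflect across v@8): 16 holes -> [(8, 3), (8, 5), (8, 10), (8, 12), (11, 0), (11, 4), (11, 11), (11, 15), (12, 0), (12, 4), (12, 11), (12, 15), (15, 3), (15, 5), (15, 10), (15, 12)]
Unfold 3 (reflect across h@8): 32 holes -> [(0, 3), (0, 5), (0, 10), (0, 12), (3, 0), (3, 4), (3, 11), (3, 15), (4, 0), (4, 4), (4, 11), (4, 15), (7, 3), (7, 5), (7, 10), (7, 12), (8, 3), (8, 5), (8, 10), (8, 12), (11, 0), (11, 4), (11, 11), (11, 15), (12, 0), (12, 4), (12, 11), (12, 15), (15, 3), (15, 5), (15, 10), (15, 12)]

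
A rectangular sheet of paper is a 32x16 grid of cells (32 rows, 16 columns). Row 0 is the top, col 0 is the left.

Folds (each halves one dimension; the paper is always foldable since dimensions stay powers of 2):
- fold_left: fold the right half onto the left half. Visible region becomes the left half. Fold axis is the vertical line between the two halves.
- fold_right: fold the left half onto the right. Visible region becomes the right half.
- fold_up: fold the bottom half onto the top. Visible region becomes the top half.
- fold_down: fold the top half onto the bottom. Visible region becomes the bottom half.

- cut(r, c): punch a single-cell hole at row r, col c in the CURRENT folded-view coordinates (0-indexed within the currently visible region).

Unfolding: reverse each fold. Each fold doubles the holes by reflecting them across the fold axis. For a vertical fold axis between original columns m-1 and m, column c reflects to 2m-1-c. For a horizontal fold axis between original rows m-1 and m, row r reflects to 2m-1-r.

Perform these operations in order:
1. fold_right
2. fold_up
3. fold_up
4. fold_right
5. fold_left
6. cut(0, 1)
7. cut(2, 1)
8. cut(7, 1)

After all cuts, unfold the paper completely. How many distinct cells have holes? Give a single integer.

Answer: 96

Derivation:
Op 1 fold_right: fold axis v@8; visible region now rows[0,32) x cols[8,16) = 32x8
Op 2 fold_up: fold axis h@16; visible region now rows[0,16) x cols[8,16) = 16x8
Op 3 fold_up: fold axis h@8; visible region now rows[0,8) x cols[8,16) = 8x8
Op 4 fold_right: fold axis v@12; visible region now rows[0,8) x cols[12,16) = 8x4
Op 5 fold_left: fold axis v@14; visible region now rows[0,8) x cols[12,14) = 8x2
Op 6 cut(0, 1): punch at orig (0,13); cuts so far [(0, 13)]; region rows[0,8) x cols[12,14) = 8x2
Op 7 cut(2, 1): punch at orig (2,13); cuts so far [(0, 13), (2, 13)]; region rows[0,8) x cols[12,14) = 8x2
Op 8 cut(7, 1): punch at orig (7,13); cuts so far [(0, 13), (2, 13), (7, 13)]; region rows[0,8) x cols[12,14) = 8x2
Unfold 1 (reflect across v@14): 6 holes -> [(0, 13), (0, 14), (2, 13), (2, 14), (7, 13), (7, 14)]
Unfold 2 (reflect across v@12): 12 holes -> [(0, 9), (0, 10), (0, 13), (0, 14), (2, 9), (2, 10), (2, 13), (2, 14), (7, 9), (7, 10), (7, 13), (7, 14)]
Unfold 3 (reflect across h@8): 24 holes -> [(0, 9), (0, 10), (0, 13), (0, 14), (2, 9), (2, 10), (2, 13), (2, 14), (7, 9), (7, 10), (7, 13), (7, 14), (8, 9), (8, 10), (8, 13), (8, 14), (13, 9), (13, 10), (13, 13), (13, 14), (15, 9), (15, 10), (15, 13), (15, 14)]
Unfold 4 (reflect across h@16): 48 holes -> [(0, 9), (0, 10), (0, 13), (0, 14), (2, 9), (2, 10), (2, 13), (2, 14), (7, 9), (7, 10), (7, 13), (7, 14), (8, 9), (8, 10), (8, 13), (8, 14), (13, 9), (13, 10), (13, 13), (13, 14), (15, 9), (15, 10), (15, 13), (15, 14), (16, 9), (16, 10), (16, 13), (16, 14), (18, 9), (18, 10), (18, 13), (18, 14), (23, 9), (23, 10), (23, 13), (23, 14), (24, 9), (24, 10), (24, 13), (24, 14), (29, 9), (29, 10), (29, 13), (29, 14), (31, 9), (31, 10), (31, 13), (31, 14)]
Unfold 5 (reflect across v@8): 96 holes -> [(0, 1), (0, 2), (0, 5), (0, 6), (0, 9), (0, 10), (0, 13), (0, 14), (2, 1), (2, 2), (2, 5), (2, 6), (2, 9), (2, 10), (2, 13), (2, 14), (7, 1), (7, 2), (7, 5), (7, 6), (7, 9), (7, 10), (7, 13), (7, 14), (8, 1), (8, 2), (8, 5), (8, 6), (8, 9), (8, 10), (8, 13), (8, 14), (13, 1), (13, 2), (13, 5), (13, 6), (13, 9), (13, 10), (13, 13), (13, 14), (15, 1), (15, 2), (15, 5), (15, 6), (15, 9), (15, 10), (15, 13), (15, 14), (16, 1), (16, 2), (16, 5), (16, 6), (16, 9), (16, 10), (16, 13), (16, 14), (18, 1), (18, 2), (18, 5), (18, 6), (18, 9), (18, 10), (18, 13), (18, 14), (23, 1), (23, 2), (23, 5), (23, 6), (23, 9), (23, 10), (23, 13), (23, 14), (24, 1), (24, 2), (24, 5), (24, 6), (24, 9), (24, 10), (24, 13), (24, 14), (29, 1), (29, 2), (29, 5), (29, 6), (29, 9), (29, 10), (29, 13), (29, 14), (31, 1), (31, 2), (31, 5), (31, 6), (31, 9), (31, 10), (31, 13), (31, 14)]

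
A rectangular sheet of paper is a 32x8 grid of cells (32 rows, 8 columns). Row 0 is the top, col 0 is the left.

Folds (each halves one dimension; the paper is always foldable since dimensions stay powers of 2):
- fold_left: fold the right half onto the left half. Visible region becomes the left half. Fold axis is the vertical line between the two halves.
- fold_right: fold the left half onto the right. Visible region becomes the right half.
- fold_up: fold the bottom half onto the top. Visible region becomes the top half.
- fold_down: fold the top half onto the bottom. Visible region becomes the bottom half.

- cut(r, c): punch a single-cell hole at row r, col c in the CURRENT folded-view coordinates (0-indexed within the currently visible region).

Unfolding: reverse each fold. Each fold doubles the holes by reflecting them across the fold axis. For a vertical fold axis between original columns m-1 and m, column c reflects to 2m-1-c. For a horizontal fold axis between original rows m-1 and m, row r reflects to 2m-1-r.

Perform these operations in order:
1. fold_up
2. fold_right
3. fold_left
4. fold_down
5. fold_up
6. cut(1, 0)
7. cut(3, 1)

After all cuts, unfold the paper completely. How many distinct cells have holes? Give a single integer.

Answer: 64

Derivation:
Op 1 fold_up: fold axis h@16; visible region now rows[0,16) x cols[0,8) = 16x8
Op 2 fold_right: fold axis v@4; visible region now rows[0,16) x cols[4,8) = 16x4
Op 3 fold_left: fold axis v@6; visible region now rows[0,16) x cols[4,6) = 16x2
Op 4 fold_down: fold axis h@8; visible region now rows[8,16) x cols[4,6) = 8x2
Op 5 fold_up: fold axis h@12; visible region now rows[8,12) x cols[4,6) = 4x2
Op 6 cut(1, 0): punch at orig (9,4); cuts so far [(9, 4)]; region rows[8,12) x cols[4,6) = 4x2
Op 7 cut(3, 1): punch at orig (11,5); cuts so far [(9, 4), (11, 5)]; region rows[8,12) x cols[4,6) = 4x2
Unfold 1 (reflect across h@12): 4 holes -> [(9, 4), (11, 5), (12, 5), (14, 4)]
Unfold 2 (reflect across h@8): 8 holes -> [(1, 4), (3, 5), (4, 5), (6, 4), (9, 4), (11, 5), (12, 5), (14, 4)]
Unfold 3 (reflect across v@6): 16 holes -> [(1, 4), (1, 7), (3, 5), (3, 6), (4, 5), (4, 6), (6, 4), (6, 7), (9, 4), (9, 7), (11, 5), (11, 6), (12, 5), (12, 6), (14, 4), (14, 7)]
Unfold 4 (reflect across v@4): 32 holes -> [(1, 0), (1, 3), (1, 4), (1, 7), (3, 1), (3, 2), (3, 5), (3, 6), (4, 1), (4, 2), (4, 5), (4, 6), (6, 0), (6, 3), (6, 4), (6, 7), (9, 0), (9, 3), (9, 4), (9, 7), (11, 1), (11, 2), (11, 5), (11, 6), (12, 1), (12, 2), (12, 5), (12, 6), (14, 0), (14, 3), (14, 4), (14, 7)]
Unfold 5 (reflect across h@16): 64 holes -> [(1, 0), (1, 3), (1, 4), (1, 7), (3, 1), (3, 2), (3, 5), (3, 6), (4, 1), (4, 2), (4, 5), (4, 6), (6, 0), (6, 3), (6, 4), (6, 7), (9, 0), (9, 3), (9, 4), (9, 7), (11, 1), (11, 2), (11, 5), (11, 6), (12, 1), (12, 2), (12, 5), (12, 6), (14, 0), (14, 3), (14, 4), (14, 7), (17, 0), (17, 3), (17, 4), (17, 7), (19, 1), (19, 2), (19, 5), (19, 6), (20, 1), (20, 2), (20, 5), (20, 6), (22, 0), (22, 3), (22, 4), (22, 7), (25, 0), (25, 3), (25, 4), (25, 7), (27, 1), (27, 2), (27, 5), (27, 6), (28, 1), (28, 2), (28, 5), (28, 6), (30, 0), (30, 3), (30, 4), (30, 7)]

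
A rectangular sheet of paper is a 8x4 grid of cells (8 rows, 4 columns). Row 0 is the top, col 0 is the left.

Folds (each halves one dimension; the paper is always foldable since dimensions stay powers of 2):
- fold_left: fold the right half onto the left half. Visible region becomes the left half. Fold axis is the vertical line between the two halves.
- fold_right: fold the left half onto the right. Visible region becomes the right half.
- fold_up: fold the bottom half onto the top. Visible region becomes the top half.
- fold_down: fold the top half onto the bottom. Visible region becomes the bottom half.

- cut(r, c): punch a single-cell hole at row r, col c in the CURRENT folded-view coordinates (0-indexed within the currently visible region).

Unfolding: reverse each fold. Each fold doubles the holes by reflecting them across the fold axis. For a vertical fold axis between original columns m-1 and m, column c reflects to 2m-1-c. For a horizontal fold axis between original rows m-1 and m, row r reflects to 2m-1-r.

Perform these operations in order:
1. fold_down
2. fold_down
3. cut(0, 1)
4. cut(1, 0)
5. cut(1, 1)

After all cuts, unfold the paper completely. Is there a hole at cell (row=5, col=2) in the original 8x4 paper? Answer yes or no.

Answer: no

Derivation:
Op 1 fold_down: fold axis h@4; visible region now rows[4,8) x cols[0,4) = 4x4
Op 2 fold_down: fold axis h@6; visible region now rows[6,8) x cols[0,4) = 2x4
Op 3 cut(0, 1): punch at orig (6,1); cuts so far [(6, 1)]; region rows[6,8) x cols[0,4) = 2x4
Op 4 cut(1, 0): punch at orig (7,0); cuts so far [(6, 1), (7, 0)]; region rows[6,8) x cols[0,4) = 2x4
Op 5 cut(1, 1): punch at orig (7,1); cuts so far [(6, 1), (7, 0), (7, 1)]; region rows[6,8) x cols[0,4) = 2x4
Unfold 1 (reflect across h@6): 6 holes -> [(4, 0), (4, 1), (5, 1), (6, 1), (7, 0), (7, 1)]
Unfold 2 (reflect across h@4): 12 holes -> [(0, 0), (0, 1), (1, 1), (2, 1), (3, 0), (3, 1), (4, 0), (4, 1), (5, 1), (6, 1), (7, 0), (7, 1)]
Holes: [(0, 0), (0, 1), (1, 1), (2, 1), (3, 0), (3, 1), (4, 0), (4, 1), (5, 1), (6, 1), (7, 0), (7, 1)]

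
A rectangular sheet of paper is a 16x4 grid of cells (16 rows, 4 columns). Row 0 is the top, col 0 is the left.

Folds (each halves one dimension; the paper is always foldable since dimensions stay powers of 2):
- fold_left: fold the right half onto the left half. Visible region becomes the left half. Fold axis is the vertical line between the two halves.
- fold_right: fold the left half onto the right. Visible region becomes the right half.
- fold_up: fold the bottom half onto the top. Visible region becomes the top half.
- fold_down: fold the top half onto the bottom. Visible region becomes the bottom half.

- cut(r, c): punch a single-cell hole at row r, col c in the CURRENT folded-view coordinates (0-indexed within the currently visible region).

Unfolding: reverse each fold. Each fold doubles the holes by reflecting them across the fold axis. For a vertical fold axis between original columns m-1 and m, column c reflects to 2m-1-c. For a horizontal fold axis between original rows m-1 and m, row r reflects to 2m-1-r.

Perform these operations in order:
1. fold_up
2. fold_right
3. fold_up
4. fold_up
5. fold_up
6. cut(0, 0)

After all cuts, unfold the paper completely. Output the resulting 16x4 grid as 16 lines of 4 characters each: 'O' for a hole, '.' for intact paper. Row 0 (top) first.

Op 1 fold_up: fold axis h@8; visible region now rows[0,8) x cols[0,4) = 8x4
Op 2 fold_right: fold axis v@2; visible region now rows[0,8) x cols[2,4) = 8x2
Op 3 fold_up: fold axis h@4; visible region now rows[0,4) x cols[2,4) = 4x2
Op 4 fold_up: fold axis h@2; visible region now rows[0,2) x cols[2,4) = 2x2
Op 5 fold_up: fold axis h@1; visible region now rows[0,1) x cols[2,4) = 1x2
Op 6 cut(0, 0): punch at orig (0,2); cuts so far [(0, 2)]; region rows[0,1) x cols[2,4) = 1x2
Unfold 1 (reflect across h@1): 2 holes -> [(0, 2), (1, 2)]
Unfold 2 (reflect across h@2): 4 holes -> [(0, 2), (1, 2), (2, 2), (3, 2)]
Unfold 3 (reflect across h@4): 8 holes -> [(0, 2), (1, 2), (2, 2), (3, 2), (4, 2), (5, 2), (6, 2), (7, 2)]
Unfold 4 (reflect across v@2): 16 holes -> [(0, 1), (0, 2), (1, 1), (1, 2), (2, 1), (2, 2), (3, 1), (3, 2), (4, 1), (4, 2), (5, 1), (5, 2), (6, 1), (6, 2), (7, 1), (7, 2)]
Unfold 5 (reflect across h@8): 32 holes -> [(0, 1), (0, 2), (1, 1), (1, 2), (2, 1), (2, 2), (3, 1), (3, 2), (4, 1), (4, 2), (5, 1), (5, 2), (6, 1), (6, 2), (7, 1), (7, 2), (8, 1), (8, 2), (9, 1), (9, 2), (10, 1), (10, 2), (11, 1), (11, 2), (12, 1), (12, 2), (13, 1), (13, 2), (14, 1), (14, 2), (15, 1), (15, 2)]

Answer: .OO.
.OO.
.OO.
.OO.
.OO.
.OO.
.OO.
.OO.
.OO.
.OO.
.OO.
.OO.
.OO.
.OO.
.OO.
.OO.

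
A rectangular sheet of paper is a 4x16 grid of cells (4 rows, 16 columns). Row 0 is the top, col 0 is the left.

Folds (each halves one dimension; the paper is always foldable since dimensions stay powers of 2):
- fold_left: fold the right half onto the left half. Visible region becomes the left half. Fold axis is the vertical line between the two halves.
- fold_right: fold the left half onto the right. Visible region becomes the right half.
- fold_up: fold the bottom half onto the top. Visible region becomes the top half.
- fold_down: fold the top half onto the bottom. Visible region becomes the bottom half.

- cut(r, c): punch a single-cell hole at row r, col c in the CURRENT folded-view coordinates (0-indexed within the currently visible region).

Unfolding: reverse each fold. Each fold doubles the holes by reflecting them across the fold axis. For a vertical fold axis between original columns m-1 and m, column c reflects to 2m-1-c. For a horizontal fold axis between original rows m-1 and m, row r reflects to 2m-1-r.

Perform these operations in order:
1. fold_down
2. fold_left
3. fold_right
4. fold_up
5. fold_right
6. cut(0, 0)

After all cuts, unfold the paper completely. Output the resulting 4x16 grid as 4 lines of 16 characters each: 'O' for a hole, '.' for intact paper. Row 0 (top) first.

Op 1 fold_down: fold axis h@2; visible region now rows[2,4) x cols[0,16) = 2x16
Op 2 fold_left: fold axis v@8; visible region now rows[2,4) x cols[0,8) = 2x8
Op 3 fold_right: fold axis v@4; visible region now rows[2,4) x cols[4,8) = 2x4
Op 4 fold_up: fold axis h@3; visible region now rows[2,3) x cols[4,8) = 1x4
Op 5 fold_right: fold axis v@6; visible region now rows[2,3) x cols[6,8) = 1x2
Op 6 cut(0, 0): punch at orig (2,6); cuts so far [(2, 6)]; region rows[2,3) x cols[6,8) = 1x2
Unfold 1 (reflect across v@6): 2 holes -> [(2, 5), (2, 6)]
Unfold 2 (reflect across h@3): 4 holes -> [(2, 5), (2, 6), (3, 5), (3, 6)]
Unfold 3 (reflect across v@4): 8 holes -> [(2, 1), (2, 2), (2, 5), (2, 6), (3, 1), (3, 2), (3, 5), (3, 6)]
Unfold 4 (reflect across v@8): 16 holes -> [(2, 1), (2, 2), (2, 5), (2, 6), (2, 9), (2, 10), (2, 13), (2, 14), (3, 1), (3, 2), (3, 5), (3, 6), (3, 9), (3, 10), (3, 13), (3, 14)]
Unfold 5 (reflect across h@2): 32 holes -> [(0, 1), (0, 2), (0, 5), (0, 6), (0, 9), (0, 10), (0, 13), (0, 14), (1, 1), (1, 2), (1, 5), (1, 6), (1, 9), (1, 10), (1, 13), (1, 14), (2, 1), (2, 2), (2, 5), (2, 6), (2, 9), (2, 10), (2, 13), (2, 14), (3, 1), (3, 2), (3, 5), (3, 6), (3, 9), (3, 10), (3, 13), (3, 14)]

Answer: .OO..OO..OO..OO.
.OO..OO..OO..OO.
.OO..OO..OO..OO.
.OO..OO..OO..OO.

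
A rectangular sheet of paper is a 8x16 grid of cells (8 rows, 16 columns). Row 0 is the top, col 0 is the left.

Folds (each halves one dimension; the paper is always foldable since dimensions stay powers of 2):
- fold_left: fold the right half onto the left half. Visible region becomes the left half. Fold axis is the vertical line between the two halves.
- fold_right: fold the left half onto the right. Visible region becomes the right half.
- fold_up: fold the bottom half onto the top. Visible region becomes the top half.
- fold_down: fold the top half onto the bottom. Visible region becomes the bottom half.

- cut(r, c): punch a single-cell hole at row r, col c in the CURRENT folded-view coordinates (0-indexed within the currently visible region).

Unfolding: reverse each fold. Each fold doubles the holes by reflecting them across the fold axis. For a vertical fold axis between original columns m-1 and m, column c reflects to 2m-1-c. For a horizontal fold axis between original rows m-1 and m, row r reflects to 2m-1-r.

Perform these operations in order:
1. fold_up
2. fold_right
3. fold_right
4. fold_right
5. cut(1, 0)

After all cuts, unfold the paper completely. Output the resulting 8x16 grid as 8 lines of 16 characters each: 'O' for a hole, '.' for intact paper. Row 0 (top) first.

Answer: ................
.OO..OO..OO..OO.
................
................
................
................
.OO..OO..OO..OO.
................

Derivation:
Op 1 fold_up: fold axis h@4; visible region now rows[0,4) x cols[0,16) = 4x16
Op 2 fold_right: fold axis v@8; visible region now rows[0,4) x cols[8,16) = 4x8
Op 3 fold_right: fold axis v@12; visible region now rows[0,4) x cols[12,16) = 4x4
Op 4 fold_right: fold axis v@14; visible region now rows[0,4) x cols[14,16) = 4x2
Op 5 cut(1, 0): punch at orig (1,14); cuts so far [(1, 14)]; region rows[0,4) x cols[14,16) = 4x2
Unfold 1 (reflect across v@14): 2 holes -> [(1, 13), (1, 14)]
Unfold 2 (reflect across v@12): 4 holes -> [(1, 9), (1, 10), (1, 13), (1, 14)]
Unfold 3 (reflect across v@8): 8 holes -> [(1, 1), (1, 2), (1, 5), (1, 6), (1, 9), (1, 10), (1, 13), (1, 14)]
Unfold 4 (reflect across h@4): 16 holes -> [(1, 1), (1, 2), (1, 5), (1, 6), (1, 9), (1, 10), (1, 13), (1, 14), (6, 1), (6, 2), (6, 5), (6, 6), (6, 9), (6, 10), (6, 13), (6, 14)]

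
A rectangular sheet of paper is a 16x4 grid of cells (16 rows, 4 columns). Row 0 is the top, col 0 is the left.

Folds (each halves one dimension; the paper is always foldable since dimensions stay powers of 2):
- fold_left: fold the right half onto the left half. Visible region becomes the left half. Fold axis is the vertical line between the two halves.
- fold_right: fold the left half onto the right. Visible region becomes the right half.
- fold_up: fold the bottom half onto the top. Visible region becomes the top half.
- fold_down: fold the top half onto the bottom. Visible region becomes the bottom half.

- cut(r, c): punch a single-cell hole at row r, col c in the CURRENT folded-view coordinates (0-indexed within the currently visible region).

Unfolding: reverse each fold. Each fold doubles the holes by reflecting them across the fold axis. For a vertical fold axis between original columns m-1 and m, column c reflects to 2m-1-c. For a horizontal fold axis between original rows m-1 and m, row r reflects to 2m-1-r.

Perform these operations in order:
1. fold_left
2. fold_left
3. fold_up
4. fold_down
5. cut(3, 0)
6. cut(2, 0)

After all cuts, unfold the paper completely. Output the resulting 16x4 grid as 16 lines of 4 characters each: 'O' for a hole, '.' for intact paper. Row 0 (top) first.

Answer: OOOO
OOOO
....
....
....
....
OOOO
OOOO
OOOO
OOOO
....
....
....
....
OOOO
OOOO

Derivation:
Op 1 fold_left: fold axis v@2; visible region now rows[0,16) x cols[0,2) = 16x2
Op 2 fold_left: fold axis v@1; visible region now rows[0,16) x cols[0,1) = 16x1
Op 3 fold_up: fold axis h@8; visible region now rows[0,8) x cols[0,1) = 8x1
Op 4 fold_down: fold axis h@4; visible region now rows[4,8) x cols[0,1) = 4x1
Op 5 cut(3, 0): punch at orig (7,0); cuts so far [(7, 0)]; region rows[4,8) x cols[0,1) = 4x1
Op 6 cut(2, 0): punch at orig (6,0); cuts so far [(6, 0), (7, 0)]; region rows[4,8) x cols[0,1) = 4x1
Unfold 1 (reflect across h@4): 4 holes -> [(0, 0), (1, 0), (6, 0), (7, 0)]
Unfold 2 (reflect across h@8): 8 holes -> [(0, 0), (1, 0), (6, 0), (7, 0), (8, 0), (9, 0), (14, 0), (15, 0)]
Unfold 3 (reflect across v@1): 16 holes -> [(0, 0), (0, 1), (1, 0), (1, 1), (6, 0), (6, 1), (7, 0), (7, 1), (8, 0), (8, 1), (9, 0), (9, 1), (14, 0), (14, 1), (15, 0), (15, 1)]
Unfold 4 (reflect across v@2): 32 holes -> [(0, 0), (0, 1), (0, 2), (0, 3), (1, 0), (1, 1), (1, 2), (1, 3), (6, 0), (6, 1), (6, 2), (6, 3), (7, 0), (7, 1), (7, 2), (7, 3), (8, 0), (8, 1), (8, 2), (8, 3), (9, 0), (9, 1), (9, 2), (9, 3), (14, 0), (14, 1), (14, 2), (14, 3), (15, 0), (15, 1), (15, 2), (15, 3)]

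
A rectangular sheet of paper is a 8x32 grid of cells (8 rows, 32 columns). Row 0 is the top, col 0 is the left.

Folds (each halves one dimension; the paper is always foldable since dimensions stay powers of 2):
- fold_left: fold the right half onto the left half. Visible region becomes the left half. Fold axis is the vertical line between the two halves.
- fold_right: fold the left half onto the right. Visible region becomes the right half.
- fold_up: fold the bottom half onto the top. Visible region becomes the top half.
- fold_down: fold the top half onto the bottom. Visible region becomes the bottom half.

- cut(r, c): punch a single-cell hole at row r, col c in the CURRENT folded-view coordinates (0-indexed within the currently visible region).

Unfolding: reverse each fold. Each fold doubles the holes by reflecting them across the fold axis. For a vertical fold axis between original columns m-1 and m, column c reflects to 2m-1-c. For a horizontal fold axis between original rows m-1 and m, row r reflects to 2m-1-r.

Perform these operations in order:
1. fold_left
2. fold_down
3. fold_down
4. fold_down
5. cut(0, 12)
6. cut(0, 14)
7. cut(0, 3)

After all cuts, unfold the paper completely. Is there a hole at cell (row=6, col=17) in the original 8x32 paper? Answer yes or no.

Op 1 fold_left: fold axis v@16; visible region now rows[0,8) x cols[0,16) = 8x16
Op 2 fold_down: fold axis h@4; visible region now rows[4,8) x cols[0,16) = 4x16
Op 3 fold_down: fold axis h@6; visible region now rows[6,8) x cols[0,16) = 2x16
Op 4 fold_down: fold axis h@7; visible region now rows[7,8) x cols[0,16) = 1x16
Op 5 cut(0, 12): punch at orig (7,12); cuts so far [(7, 12)]; region rows[7,8) x cols[0,16) = 1x16
Op 6 cut(0, 14): punch at orig (7,14); cuts so far [(7, 12), (7, 14)]; region rows[7,8) x cols[0,16) = 1x16
Op 7 cut(0, 3): punch at orig (7,3); cuts so far [(7, 3), (7, 12), (7, 14)]; region rows[7,8) x cols[0,16) = 1x16
Unfold 1 (reflect across h@7): 6 holes -> [(6, 3), (6, 12), (6, 14), (7, 3), (7, 12), (7, 14)]
Unfold 2 (reflect across h@6): 12 holes -> [(4, 3), (4, 12), (4, 14), (5, 3), (5, 12), (5, 14), (6, 3), (6, 12), (6, 14), (7, 3), (7, 12), (7, 14)]
Unfold 3 (reflect across h@4): 24 holes -> [(0, 3), (0, 12), (0, 14), (1, 3), (1, 12), (1, 14), (2, 3), (2, 12), (2, 14), (3, 3), (3, 12), (3, 14), (4, 3), (4, 12), (4, 14), (5, 3), (5, 12), (5, 14), (6, 3), (6, 12), (6, 14), (7, 3), (7, 12), (7, 14)]
Unfold 4 (reflect across v@16): 48 holes -> [(0, 3), (0, 12), (0, 14), (0, 17), (0, 19), (0, 28), (1, 3), (1, 12), (1, 14), (1, 17), (1, 19), (1, 28), (2, 3), (2, 12), (2, 14), (2, 17), (2, 19), (2, 28), (3, 3), (3, 12), (3, 14), (3, 17), (3, 19), (3, 28), (4, 3), (4, 12), (4, 14), (4, 17), (4, 19), (4, 28), (5, 3), (5, 12), (5, 14), (5, 17), (5, 19), (5, 28), (6, 3), (6, 12), (6, 14), (6, 17), (6, 19), (6, 28), (7, 3), (7, 12), (7, 14), (7, 17), (7, 19), (7, 28)]
Holes: [(0, 3), (0, 12), (0, 14), (0, 17), (0, 19), (0, 28), (1, 3), (1, 12), (1, 14), (1, 17), (1, 19), (1, 28), (2, 3), (2, 12), (2, 14), (2, 17), (2, 19), (2, 28), (3, 3), (3, 12), (3, 14), (3, 17), (3, 19), (3, 28), (4, 3), (4, 12), (4, 14), (4, 17), (4, 19), (4, 28), (5, 3), (5, 12), (5, 14), (5, 17), (5, 19), (5, 28), (6, 3), (6, 12), (6, 14), (6, 17), (6, 19), (6, 28), (7, 3), (7, 12), (7, 14), (7, 17), (7, 19), (7, 28)]

Answer: yes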